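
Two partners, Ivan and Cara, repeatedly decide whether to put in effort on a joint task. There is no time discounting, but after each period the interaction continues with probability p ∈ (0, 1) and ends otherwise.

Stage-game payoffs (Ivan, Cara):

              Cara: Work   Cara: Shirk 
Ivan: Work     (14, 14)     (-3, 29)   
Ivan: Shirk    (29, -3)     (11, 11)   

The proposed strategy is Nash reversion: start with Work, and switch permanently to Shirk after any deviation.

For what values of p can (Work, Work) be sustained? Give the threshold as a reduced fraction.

5/6

Expected cooperation value is 14 + p·14 + p²·14 + … = 14/(1−p); deviation gives 29 + p·11/(1−p).
14 ≥ 29(1−p) + 11p ⇒ 18p ≥ 15 ⇒ p ≥ 15/18 = 5/6.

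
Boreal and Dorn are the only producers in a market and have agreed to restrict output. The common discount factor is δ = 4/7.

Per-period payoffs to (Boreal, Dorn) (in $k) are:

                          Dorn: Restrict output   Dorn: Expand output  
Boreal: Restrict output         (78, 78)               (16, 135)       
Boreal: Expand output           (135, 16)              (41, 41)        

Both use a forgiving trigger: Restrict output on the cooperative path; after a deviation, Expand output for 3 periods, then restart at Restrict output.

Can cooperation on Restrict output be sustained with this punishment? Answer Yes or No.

No

A one-shot deviation gives 135 now, then 41 for 3 periods, then back to 78.
Gain from deviating: (135−78) today; loss: (78−41) in each of the next 3 periods.
No-deviation condition: (78−41)(δ+…+δ^3) ≥ 135−78, i.e. δ+…+δ^3 ≥ 57/37.
At δ = 4/7: δ+…+δ^3 = 1.0845 < 1.5405.
So cooperation is not sustainable.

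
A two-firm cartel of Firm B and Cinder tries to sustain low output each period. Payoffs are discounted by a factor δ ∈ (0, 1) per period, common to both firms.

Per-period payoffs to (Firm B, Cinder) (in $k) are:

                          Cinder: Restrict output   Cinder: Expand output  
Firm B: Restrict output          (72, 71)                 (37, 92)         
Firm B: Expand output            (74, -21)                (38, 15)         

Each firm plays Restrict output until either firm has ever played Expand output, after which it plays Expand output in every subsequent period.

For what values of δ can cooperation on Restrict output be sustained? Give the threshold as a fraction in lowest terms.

3/11

For Firm B: deviation gain 74−72 = 2, per-period punishment loss 72−38 = 34. IC gives δ ≥ 2/36 = 1/18.
For Cinder: gain 21, loss 56 per period, so δ ≥ 21/77 = 3/11.
The tighter constraint is Cinder's, so cooperation needs δ ≥ 3/11.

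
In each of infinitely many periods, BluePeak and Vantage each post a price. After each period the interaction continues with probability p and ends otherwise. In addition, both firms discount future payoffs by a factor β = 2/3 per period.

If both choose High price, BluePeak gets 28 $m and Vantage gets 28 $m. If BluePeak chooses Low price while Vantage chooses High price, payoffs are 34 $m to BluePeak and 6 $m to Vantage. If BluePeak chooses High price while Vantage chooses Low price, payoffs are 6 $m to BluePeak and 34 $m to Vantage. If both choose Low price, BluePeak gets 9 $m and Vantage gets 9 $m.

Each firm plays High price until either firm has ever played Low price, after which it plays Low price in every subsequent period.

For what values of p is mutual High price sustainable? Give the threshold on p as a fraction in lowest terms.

With continuation probability p and discount β, the effective per-period discount factor is βp.
Grim-trigger IC: βp ≥ (34−28)/(34−9) = 6/25.
So p ≥ (6/25)/(2/3) = 9/25.

9/25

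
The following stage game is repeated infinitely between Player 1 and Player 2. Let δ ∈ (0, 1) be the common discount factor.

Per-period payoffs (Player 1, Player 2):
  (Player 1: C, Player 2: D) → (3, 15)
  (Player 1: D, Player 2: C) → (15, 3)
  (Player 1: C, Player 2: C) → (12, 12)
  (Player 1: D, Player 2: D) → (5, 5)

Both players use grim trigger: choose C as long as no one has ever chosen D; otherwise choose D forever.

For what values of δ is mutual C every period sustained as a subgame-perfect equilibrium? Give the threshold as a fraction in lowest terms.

3/10

One-period gain from deviating is 15 − 12 = 3. The loss is 12 − 5 = 7 in every subsequent period, with present value 7·δ/(1−δ).
Deviation is unprofitable when 7·δ/(1−δ) ≥ 3, i.e. δ/(1−δ) ≥ 3/7.
Equivalently δ ≥ 3/(3+7) = 3/10.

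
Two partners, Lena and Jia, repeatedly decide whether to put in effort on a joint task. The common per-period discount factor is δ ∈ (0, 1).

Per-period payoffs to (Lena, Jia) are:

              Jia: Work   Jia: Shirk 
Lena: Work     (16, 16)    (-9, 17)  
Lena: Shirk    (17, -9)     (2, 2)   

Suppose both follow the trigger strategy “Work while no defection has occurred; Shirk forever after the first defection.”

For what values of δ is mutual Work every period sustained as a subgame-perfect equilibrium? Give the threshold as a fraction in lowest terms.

Under grim trigger the critical discount factor is (T−C)/(T−P) with T = 17, C = 16, P = 2.
δ* = (17−16)/(17−2) = 1/15.

1/15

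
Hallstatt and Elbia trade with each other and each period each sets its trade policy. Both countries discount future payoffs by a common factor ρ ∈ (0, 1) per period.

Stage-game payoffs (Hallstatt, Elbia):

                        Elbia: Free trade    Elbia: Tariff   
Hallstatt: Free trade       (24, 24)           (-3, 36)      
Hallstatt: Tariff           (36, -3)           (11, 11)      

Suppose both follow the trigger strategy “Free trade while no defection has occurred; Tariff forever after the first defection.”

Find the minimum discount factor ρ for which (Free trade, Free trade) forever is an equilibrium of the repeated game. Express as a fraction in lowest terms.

Under grim trigger the critical discount factor is (T−C)/(T−P) with T = 36, C = 24, P = 11.
ρ* = (36−24)/(36−11) = 12/25.

12/25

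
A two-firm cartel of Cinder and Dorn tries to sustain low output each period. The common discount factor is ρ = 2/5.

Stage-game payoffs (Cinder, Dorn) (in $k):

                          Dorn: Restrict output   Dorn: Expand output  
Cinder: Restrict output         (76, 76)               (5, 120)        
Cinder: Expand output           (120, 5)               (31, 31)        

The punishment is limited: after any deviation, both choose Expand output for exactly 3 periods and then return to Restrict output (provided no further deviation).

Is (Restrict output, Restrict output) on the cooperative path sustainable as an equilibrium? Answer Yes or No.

Comparing payoff streams over the 4 periods until play realigns: cooperate → 76(1+ρ+…+ρ^3); deviate → 120 + 31(ρ+…+ρ^3).
Cooperation is sustained iff (76−31)(ρ+…+ρ^3) ≥ 120−76.
ρ+…+ρ^3 = 2/5·(1−(2/5)^3)/(1−2/5) = 0.6240, and (120−76)/(76−31) = 0.9778.
0.6240 < 0.9778, so cooperation is not sustainable.

No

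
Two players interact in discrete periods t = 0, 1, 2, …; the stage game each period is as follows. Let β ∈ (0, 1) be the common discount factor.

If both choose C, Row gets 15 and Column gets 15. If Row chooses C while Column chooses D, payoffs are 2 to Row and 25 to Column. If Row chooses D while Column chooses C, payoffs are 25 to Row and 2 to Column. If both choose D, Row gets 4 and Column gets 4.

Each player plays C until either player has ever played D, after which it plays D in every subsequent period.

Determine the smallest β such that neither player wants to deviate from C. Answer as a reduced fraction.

Under grim trigger the critical discount factor is (T−C)/(T−P) with T = 25, C = 15, P = 4.
β* = (25−15)/(25−4) = 10/21.

10/21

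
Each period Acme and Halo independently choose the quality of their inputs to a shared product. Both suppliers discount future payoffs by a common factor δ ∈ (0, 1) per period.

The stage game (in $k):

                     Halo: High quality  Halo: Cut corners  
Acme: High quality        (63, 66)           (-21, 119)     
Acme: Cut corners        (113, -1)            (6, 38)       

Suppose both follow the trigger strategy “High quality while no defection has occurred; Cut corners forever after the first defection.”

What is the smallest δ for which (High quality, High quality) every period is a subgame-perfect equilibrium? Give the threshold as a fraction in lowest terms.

53/81

Acme: cooperation gives 63 each period; deviation gives 113 once then 6 forever.
  63/(1−δ) ≥ 113 + 6δ/(1−δ) ⇒ δ ≥ 50/107.
Halo: cooperation gives 66 each period; deviation gives 119 once then 38 forever.
  δ ≥ 53/81.
Both must hold, so the binding constraint is Halo's: δ ≥ 53/81.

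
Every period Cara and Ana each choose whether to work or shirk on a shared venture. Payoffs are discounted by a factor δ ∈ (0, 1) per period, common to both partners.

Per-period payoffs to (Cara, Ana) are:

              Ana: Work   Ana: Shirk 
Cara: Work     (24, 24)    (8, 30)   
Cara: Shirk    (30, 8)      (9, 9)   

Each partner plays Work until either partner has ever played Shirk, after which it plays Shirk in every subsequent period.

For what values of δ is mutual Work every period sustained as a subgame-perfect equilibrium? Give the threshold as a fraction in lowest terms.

One-period gain from deviating is 30 − 24 = 6. The loss is 24 − 9 = 15 in every subsequent period, with present value 15·δ/(1−δ).
Deviation is unprofitable when 15·δ/(1−δ) ≥ 6, i.e. δ/(1−δ) ≥ 2/5.
Equivalently δ ≥ 6/(6+15) = 2/7.

2/7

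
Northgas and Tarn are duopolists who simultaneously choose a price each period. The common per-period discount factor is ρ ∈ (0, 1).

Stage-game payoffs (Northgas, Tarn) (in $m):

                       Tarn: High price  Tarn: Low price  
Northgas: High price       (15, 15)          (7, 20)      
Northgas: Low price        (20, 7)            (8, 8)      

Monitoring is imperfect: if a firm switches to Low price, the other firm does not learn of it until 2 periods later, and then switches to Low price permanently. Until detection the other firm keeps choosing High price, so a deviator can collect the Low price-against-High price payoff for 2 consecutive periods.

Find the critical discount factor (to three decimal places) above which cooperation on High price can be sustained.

The best deviation is to choose Low price for all 2 undetected periods, earning 20 each, then 8 forever once detected.
Deviation value: 20(1−ρ^2)/(1−ρ) + 8ρ^2/(1−ρ); cooperation value: 15/(1−ρ).
IC: 15 ≥ 20(1−ρ^2) + 8ρ^2 = 20 − 12ρ^2.
So ρ^2 ≥ 5/12, giving ρ ≥ (5/12)^(1/2) ≈ 0.645.

0.645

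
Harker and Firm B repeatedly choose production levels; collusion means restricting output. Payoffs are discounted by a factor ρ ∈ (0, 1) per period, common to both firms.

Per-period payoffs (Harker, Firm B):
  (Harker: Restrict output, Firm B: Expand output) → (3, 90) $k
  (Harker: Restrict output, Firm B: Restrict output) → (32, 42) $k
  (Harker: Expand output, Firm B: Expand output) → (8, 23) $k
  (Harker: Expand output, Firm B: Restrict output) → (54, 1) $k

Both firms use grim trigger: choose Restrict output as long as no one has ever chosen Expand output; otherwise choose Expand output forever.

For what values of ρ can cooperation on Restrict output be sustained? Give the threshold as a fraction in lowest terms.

For Harker: deviation gain 54−32 = 22, per-period punishment loss 32−8 = 24. IC gives ρ ≥ 22/46 = 11/23.
For Firm B: gain 48, loss 19 per period, so ρ ≥ 48/67.
The tighter constraint is Firm B's, so cooperation needs ρ ≥ 48/67.

48/67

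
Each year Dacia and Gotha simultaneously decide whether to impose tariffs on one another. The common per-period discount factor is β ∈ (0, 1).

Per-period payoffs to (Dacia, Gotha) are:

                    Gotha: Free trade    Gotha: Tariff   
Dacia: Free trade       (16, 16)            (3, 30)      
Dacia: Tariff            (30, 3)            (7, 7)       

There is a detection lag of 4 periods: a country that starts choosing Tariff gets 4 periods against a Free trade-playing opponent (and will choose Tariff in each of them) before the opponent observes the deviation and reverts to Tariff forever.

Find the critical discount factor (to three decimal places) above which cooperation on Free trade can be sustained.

0.883

The best deviation is to choose Tariff for all 4 undetected periods, earning 30 each, then 7 forever once detected.
Deviation value: 30(1−β^4)/(1−β) + 7β^4/(1−β); cooperation value: 16/(1−β).
IC: 16 ≥ 30(1−β^4) + 7β^4 = 30 − 23β^4.
So β^4 ≥ 14/23, giving β ≥ (14/23)^(1/4) ≈ 0.883.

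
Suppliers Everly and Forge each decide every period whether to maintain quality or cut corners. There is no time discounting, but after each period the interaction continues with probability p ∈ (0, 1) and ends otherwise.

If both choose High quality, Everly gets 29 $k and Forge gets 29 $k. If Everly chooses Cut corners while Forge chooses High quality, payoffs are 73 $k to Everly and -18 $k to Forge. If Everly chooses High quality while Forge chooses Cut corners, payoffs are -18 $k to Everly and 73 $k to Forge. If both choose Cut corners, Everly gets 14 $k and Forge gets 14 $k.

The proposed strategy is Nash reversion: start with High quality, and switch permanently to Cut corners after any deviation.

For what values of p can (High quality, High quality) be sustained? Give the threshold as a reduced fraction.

44/59

With no time discounting, the continuation probability p plays the role of the discount factor.
Grim-trigger IC: 29/(1−p) ≥ 73 + 14p/(1−p) ⇒ p ≥ (73−29)/(73−14) = 44/59.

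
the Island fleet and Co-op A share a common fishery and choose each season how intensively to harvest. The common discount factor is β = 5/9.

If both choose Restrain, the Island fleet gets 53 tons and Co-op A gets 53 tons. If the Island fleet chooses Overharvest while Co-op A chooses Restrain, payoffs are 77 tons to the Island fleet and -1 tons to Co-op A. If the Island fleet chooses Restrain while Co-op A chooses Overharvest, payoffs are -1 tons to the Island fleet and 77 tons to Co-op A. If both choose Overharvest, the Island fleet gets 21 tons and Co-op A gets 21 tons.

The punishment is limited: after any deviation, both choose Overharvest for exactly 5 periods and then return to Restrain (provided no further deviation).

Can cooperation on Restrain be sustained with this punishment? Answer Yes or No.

A one-shot deviation gives 77 now, then 21 for 5 periods, then back to 53.
Gain from deviating: (77−53) today; loss: (53−21) in each of the next 5 periods.
No-deviation condition: (53−21)(β+…+β^5) ≥ 77−53, i.e. β+…+β^5 ≥ 3/4.
At β = 5/9: β+…+β^5 = 1.1838 ≥ 0.7500.
So cooperation is sustainable.

Yes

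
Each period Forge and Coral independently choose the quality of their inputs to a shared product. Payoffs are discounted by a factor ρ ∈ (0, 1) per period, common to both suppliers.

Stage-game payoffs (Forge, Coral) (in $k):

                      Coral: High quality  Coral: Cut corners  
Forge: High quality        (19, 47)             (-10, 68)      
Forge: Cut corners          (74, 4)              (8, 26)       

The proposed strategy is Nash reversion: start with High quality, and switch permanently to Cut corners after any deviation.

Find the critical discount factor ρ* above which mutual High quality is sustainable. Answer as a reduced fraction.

For Forge: deviation gain 74−19 = 55, per-period punishment loss 19−8 = 11. IC gives ρ ≥ 55/66 = 5/6.
For Coral: gain 21, loss 21 per period, so ρ ≥ 21/42 = 1/2.
The tighter constraint is Forge's, so cooperation needs ρ ≥ 5/6.

5/6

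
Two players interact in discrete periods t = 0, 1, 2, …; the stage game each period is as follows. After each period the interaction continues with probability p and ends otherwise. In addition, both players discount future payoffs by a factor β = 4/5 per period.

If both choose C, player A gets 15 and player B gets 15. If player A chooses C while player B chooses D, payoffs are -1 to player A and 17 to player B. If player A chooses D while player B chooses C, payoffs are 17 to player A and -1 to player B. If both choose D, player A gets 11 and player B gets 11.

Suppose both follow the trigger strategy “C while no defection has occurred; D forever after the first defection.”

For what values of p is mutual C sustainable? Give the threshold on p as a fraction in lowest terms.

5/12

With continuation probability p and discount β, the effective per-period discount factor is βp.
Grim-trigger IC: βp ≥ (17−15)/(17−11) = 1/3.
So p ≥ (1/3)/(4/5) = 5/12.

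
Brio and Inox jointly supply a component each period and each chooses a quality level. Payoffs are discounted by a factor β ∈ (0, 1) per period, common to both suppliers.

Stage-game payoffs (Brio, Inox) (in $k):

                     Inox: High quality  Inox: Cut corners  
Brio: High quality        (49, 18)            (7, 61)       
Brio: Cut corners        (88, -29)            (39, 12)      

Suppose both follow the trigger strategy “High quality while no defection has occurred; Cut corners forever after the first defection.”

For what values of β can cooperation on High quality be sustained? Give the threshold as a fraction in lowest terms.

43/49

Brio: cooperation gives 49 each period; deviation gives 88 once then 39 forever.
  49/(1−β) ≥ 88 + 39β/(1−β) ⇒ β ≥ 39/49.
Inox: cooperation gives 18 each period; deviation gives 61 once then 12 forever.
  β ≥ 43/49.
Both must hold, so the binding constraint is Inox's: β ≥ 43/49.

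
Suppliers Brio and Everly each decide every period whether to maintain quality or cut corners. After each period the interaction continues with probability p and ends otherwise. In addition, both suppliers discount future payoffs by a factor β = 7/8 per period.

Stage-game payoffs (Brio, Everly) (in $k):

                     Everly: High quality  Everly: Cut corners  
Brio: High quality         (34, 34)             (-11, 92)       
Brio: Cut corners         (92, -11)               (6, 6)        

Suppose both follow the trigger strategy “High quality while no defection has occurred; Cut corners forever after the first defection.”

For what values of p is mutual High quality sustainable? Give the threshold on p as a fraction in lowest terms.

232/301

Expected continuation weight on next period's payoff is β·p = 7/8·p, which plays the role of the discount factor.
Cooperation requires 7/8·p ≥ (92−34)/(92−6) = 29/43, hence p ≥ 232/301.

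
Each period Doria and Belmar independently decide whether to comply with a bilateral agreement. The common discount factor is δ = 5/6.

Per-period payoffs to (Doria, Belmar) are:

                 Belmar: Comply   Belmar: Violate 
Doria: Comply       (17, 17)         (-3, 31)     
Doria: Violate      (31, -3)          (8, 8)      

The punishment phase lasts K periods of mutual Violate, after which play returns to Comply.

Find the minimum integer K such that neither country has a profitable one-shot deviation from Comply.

IC: δ(1−δ^K)/(1−δ) ≥ (31−17)/(17−8) = 14/9.
With δ = 5/6: need 1 − δ^K ≥ 14/9·(1−5/6)/(5/6), i.e. δ^K ≤ 0.6889.
Since (5/6)^2 = 0.6944 and (5/6)^3 = 0.5787, the smallest such K is 3.

3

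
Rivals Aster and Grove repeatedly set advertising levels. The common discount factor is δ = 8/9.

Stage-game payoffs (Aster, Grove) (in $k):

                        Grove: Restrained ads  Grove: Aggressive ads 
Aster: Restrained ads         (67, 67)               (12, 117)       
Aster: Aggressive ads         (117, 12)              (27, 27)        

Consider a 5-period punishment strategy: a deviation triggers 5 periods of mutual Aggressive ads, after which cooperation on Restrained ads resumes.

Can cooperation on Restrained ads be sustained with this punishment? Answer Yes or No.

IC: δ+…+δ^5 ≥ (117−67)/(67−27) = 5/4.
At δ = 8/9: partial sum = 3.5606 ≥ 1.2500. Cooperation sustainable.

Yes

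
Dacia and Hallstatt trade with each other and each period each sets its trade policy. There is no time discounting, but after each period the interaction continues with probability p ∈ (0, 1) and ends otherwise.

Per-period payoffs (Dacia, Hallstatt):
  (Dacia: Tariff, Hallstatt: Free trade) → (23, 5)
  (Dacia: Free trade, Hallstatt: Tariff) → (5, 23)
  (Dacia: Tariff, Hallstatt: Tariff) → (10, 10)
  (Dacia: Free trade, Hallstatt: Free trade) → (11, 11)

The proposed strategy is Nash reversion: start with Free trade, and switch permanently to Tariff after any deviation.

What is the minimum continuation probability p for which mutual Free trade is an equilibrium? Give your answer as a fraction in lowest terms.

Expected cooperation value is 11 + p·11 + p²·11 + … = 11/(1−p); deviation gives 23 + p·10/(1−p).
11 ≥ 23(1−p) + 10p ⇒ 13p ≥ 12 ⇒ p ≥ 12/13.

12/13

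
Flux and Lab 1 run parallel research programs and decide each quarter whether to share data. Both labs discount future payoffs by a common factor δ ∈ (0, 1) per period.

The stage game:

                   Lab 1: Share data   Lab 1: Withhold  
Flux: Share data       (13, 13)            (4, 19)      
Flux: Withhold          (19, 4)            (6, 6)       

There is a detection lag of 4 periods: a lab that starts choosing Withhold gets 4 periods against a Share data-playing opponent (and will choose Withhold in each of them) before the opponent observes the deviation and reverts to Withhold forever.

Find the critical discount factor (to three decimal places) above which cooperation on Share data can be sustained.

A deviator earns 19 for 4 periods, then 6 forever; cooperating earns 13 forever. Multiplying the IC by (1−δ):
13 ≥ 19(1−δ^4) + 6δ^4, so 13·δ^4 ≥ 6 and δ^4 ≥ 6/13.
δ ≥ (6/13)^(1/4) ≈ 0.824.

0.824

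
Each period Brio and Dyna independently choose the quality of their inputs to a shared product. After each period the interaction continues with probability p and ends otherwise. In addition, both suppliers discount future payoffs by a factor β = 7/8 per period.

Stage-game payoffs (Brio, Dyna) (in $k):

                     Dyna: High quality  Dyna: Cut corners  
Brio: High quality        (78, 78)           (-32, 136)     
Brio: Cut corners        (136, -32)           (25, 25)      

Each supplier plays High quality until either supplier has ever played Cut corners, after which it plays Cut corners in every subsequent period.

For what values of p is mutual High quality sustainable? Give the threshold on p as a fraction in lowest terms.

464/777

Expected continuation weight on next period's payoff is β·p = 7/8·p, which plays the role of the discount factor.
Cooperation requires 7/8·p ≥ (136−78)/(136−25) = 58/111, hence p ≥ 464/777.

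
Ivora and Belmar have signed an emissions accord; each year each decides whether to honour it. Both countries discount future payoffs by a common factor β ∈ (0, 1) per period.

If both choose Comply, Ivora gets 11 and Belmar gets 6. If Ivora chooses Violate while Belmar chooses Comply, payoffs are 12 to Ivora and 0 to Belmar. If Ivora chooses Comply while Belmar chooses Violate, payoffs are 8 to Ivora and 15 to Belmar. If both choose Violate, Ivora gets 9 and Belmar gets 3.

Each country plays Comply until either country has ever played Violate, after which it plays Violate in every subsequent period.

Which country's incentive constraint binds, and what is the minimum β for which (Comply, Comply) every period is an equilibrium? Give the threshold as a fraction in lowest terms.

Ivora's threshold: (12−11)/(12−9) = 1/3.
Belmar's threshold: (15−6)/(15−3) = 3/4.
1/3 < 3/4, so Belmar binds and β* = 3/4.

Belmar; β ≥ 3/4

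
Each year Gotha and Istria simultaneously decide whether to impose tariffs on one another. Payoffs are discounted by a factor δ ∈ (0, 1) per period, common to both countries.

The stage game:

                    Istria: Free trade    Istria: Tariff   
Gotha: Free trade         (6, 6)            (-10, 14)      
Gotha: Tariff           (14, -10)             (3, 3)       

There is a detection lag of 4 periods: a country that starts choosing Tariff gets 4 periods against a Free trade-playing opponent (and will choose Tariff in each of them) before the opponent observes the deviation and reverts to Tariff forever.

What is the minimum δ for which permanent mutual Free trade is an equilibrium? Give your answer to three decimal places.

0.923

Deviating for the 4 undetected periods gains 14−6 = 8 per period over cooperation, then loses 6−3 = 3 per period forever once punishment starts.
Gain: 8(1 + δ + … + δ^3); loss: 3·δ^4/(1−δ).
No profitable deviation ⇔ 8(1−δ^4) ≤ 3·δ^4, i.e. δ^4 ≥ 8/(8+3) = 8/11.
Hence δ ≥ (8/11)^(1/4) ≈ 0.923.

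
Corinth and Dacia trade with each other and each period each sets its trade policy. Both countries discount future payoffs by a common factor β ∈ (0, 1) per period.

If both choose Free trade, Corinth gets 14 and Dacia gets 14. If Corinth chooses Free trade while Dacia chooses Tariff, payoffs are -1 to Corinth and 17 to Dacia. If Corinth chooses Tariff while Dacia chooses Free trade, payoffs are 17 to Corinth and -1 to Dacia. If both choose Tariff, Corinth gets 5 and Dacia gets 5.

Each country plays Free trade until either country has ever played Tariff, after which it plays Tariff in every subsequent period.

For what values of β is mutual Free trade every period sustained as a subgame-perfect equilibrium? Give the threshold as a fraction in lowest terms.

1/4

14/(1−β) ≥ 17 + 5β/(1−β)
14 ≥ 17 − 12β
β ≥ 3/12 = 1/4.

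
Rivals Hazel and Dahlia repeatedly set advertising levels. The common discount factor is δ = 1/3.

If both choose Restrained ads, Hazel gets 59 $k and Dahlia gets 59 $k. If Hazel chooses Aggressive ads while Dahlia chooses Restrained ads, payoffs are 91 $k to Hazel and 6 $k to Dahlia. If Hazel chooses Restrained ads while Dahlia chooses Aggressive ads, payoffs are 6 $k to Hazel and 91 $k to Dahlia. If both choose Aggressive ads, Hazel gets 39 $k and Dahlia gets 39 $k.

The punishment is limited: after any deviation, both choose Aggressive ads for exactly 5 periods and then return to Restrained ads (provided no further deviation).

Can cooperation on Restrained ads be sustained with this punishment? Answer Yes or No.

No

IC: δ+…+δ^5 ≥ (91−59)/(59−39) = 8/5.
At δ = 1/3: partial sum = 0.4979 < 1.6000. Cooperation not sustainable.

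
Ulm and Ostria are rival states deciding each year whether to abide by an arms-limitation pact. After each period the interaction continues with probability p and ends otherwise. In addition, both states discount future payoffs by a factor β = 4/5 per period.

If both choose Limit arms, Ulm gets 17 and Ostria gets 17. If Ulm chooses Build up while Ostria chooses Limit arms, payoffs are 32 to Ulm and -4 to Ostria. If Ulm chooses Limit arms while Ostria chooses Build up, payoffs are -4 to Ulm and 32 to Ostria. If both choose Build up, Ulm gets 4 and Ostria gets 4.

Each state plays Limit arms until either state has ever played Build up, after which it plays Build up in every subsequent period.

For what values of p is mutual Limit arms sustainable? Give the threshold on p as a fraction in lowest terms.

Expected continuation weight on next period's payoff is β·p = 4/5·p, which plays the role of the discount factor.
Cooperation requires 4/5·p ≥ (32−17)/(32−4) = 15/28, hence p ≥ 75/112.

75/112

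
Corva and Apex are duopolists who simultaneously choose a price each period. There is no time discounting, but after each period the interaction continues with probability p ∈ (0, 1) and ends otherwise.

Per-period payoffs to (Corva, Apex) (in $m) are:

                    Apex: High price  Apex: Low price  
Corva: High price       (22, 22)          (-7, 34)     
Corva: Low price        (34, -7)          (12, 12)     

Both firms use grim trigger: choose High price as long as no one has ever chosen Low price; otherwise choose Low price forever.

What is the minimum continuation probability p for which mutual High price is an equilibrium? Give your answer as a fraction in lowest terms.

6/11

With no time discounting, the continuation probability p plays the role of the discount factor.
Grim-trigger IC: 22/(1−p) ≥ 34 + 12p/(1−p) ⇒ p ≥ (34−22)/(34−12) = 6/11.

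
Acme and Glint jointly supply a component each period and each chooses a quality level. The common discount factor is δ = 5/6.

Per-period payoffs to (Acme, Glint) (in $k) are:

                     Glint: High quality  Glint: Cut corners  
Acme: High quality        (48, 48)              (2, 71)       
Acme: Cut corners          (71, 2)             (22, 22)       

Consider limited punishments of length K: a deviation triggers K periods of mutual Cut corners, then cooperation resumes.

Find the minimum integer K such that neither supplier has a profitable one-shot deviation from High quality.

2

IC: δ(1−δ^K)/(1−δ) ≥ (71−48)/(48−22) = 23/26.
With δ = 5/6: need 1 − δ^K ≥ 23/26·(1−5/6)/(5/6), i.e. δ^K ≤ 0.8231.
Since (5/6)^1 = 0.8333 and (5/6)^2 = 0.6944, the smallest such K is 2.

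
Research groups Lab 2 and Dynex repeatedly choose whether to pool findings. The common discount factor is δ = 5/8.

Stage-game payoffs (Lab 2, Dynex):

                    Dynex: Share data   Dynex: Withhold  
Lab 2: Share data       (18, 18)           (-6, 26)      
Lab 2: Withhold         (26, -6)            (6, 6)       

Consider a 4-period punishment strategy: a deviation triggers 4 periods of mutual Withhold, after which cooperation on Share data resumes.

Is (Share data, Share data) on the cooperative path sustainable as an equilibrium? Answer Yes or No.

IC: δ+…+δ^4 ≥ (26−18)/(18−6) = 2/3.
At δ = 5/8: partial sum = 1.4124 ≥ 0.6667. Cooperation sustainable.

Yes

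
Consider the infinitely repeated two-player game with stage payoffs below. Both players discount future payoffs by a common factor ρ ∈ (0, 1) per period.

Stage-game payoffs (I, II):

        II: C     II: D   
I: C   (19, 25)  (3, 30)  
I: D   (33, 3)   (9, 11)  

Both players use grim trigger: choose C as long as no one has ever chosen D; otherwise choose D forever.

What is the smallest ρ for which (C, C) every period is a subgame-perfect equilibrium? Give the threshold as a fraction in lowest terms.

7/12

For I: deviation gain 33−19 = 14, per-period punishment loss 19−9 = 10. IC gives ρ ≥ 14/24 = 7/12.
For II: gain 5, loss 14 per period, so ρ ≥ 5/19.
The tighter constraint is I's, so cooperation needs ρ ≥ 7/12.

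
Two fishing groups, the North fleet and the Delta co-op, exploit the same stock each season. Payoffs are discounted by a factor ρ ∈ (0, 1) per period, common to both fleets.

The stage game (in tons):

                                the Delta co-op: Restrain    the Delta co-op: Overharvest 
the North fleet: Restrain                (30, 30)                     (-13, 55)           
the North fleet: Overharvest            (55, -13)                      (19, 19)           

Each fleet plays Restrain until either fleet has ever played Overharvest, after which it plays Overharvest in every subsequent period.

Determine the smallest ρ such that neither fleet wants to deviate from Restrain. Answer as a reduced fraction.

25/36

Cooperation forever yields 30 each period: 30/(1−ρ).
Deviating yields 55 once, then 19 forever: 55 + 19ρ/(1−ρ).
No profitable deviation requires 30/(1−ρ) ≥ 55 + 19ρ/(1−ρ).
Multiplying by (1−ρ): 30 ≥ 55(1−ρ) + 19ρ = 55 − 36ρ.
So 36ρ ≥ 25, i.e. ρ ≥ 25/36.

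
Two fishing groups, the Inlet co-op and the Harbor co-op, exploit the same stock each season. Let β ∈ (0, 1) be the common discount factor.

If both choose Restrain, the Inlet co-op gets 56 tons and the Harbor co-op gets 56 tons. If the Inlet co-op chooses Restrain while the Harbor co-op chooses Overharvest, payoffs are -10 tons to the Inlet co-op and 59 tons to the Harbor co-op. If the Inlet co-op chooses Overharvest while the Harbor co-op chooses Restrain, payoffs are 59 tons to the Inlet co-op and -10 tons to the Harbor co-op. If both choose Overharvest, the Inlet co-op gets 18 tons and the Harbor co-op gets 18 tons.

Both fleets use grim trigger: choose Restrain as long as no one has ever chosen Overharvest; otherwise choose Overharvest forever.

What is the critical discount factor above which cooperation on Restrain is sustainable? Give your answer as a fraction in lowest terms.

Under grim trigger the critical discount factor is (T−C)/(T−P) with T = 59, C = 56, P = 18.
β* = (59−56)/(59−18) = 3/41.

3/41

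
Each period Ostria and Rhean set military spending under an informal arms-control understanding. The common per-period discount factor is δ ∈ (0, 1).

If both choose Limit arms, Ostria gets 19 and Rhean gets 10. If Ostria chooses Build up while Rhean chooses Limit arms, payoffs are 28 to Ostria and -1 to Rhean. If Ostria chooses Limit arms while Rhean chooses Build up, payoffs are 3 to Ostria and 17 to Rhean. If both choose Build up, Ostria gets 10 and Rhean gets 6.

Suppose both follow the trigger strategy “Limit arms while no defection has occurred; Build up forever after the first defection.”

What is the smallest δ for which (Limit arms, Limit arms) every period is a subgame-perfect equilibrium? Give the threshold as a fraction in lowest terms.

Ostria: cooperation gives 19 each period; deviation gives 28 once then 10 forever.
  19/(1−δ) ≥ 28 + 10δ/(1−δ) ⇒ δ ≥ 9/18 = 1/2.
Rhean: cooperation gives 10 each period; deviation gives 17 once then 6 forever.
  δ ≥ 7/11.
Both must hold, so the binding constraint is Rhean's: δ ≥ 7/11.

7/11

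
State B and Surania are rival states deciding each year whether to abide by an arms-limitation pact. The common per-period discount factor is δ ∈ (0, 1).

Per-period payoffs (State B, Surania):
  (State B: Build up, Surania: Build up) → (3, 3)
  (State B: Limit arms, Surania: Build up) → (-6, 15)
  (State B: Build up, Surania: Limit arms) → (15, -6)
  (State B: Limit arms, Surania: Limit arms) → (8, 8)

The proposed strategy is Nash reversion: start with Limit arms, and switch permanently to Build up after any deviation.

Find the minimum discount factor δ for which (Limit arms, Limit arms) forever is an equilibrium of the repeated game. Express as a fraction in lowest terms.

7/12

Under grim trigger the critical discount factor is (T−C)/(T−P) with T = 15, C = 8, P = 3.
δ* = (15−8)/(15−3) = 7/12.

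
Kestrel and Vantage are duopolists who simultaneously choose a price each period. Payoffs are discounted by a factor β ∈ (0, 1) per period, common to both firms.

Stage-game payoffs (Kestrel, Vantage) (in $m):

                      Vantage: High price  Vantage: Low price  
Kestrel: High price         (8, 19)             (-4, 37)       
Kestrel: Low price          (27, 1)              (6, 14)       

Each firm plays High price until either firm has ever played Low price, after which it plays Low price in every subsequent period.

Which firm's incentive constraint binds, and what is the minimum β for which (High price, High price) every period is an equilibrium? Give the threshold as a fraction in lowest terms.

Kestrel; β ≥ 19/21

Kestrel: cooperation gives 8 each period; deviation gives 27 once then 6 forever.
  8/(1−β) ≥ 27 + 6β/(1−β) ⇒ β ≥ 19/21.
Vantage: cooperation gives 19 each period; deviation gives 37 once then 14 forever.
  β ≥ 18/23.
Both must hold, so the binding constraint is Kestrel's: β ≥ 19/21.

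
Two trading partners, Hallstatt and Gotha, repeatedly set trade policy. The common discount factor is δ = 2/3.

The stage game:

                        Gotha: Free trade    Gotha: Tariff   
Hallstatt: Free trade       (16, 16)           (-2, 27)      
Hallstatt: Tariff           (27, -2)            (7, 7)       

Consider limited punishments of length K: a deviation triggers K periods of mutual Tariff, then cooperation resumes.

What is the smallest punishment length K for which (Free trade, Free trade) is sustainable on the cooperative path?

IC: δ(1−δ^K)/(1−δ) ≥ (27−16)/(16−7) = 11/9.
With δ = 2/3: need 1 − δ^K ≥ 11/9·(1−2/3)/(2/3), i.e. δ^K ≤ 0.3889.
Since (2/3)^2 = 0.4444 and (2/3)^3 = 0.2963, the smallest such K is 3.

3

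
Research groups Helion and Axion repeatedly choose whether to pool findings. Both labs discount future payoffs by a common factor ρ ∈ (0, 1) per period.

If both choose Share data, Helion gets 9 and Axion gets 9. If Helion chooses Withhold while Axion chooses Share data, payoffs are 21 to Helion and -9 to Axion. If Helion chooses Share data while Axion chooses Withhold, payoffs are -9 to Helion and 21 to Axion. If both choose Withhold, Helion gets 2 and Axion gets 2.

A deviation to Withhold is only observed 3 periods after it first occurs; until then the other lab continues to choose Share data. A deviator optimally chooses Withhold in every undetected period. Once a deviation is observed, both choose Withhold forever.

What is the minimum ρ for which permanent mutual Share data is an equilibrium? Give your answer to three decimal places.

0.858

A deviator earns 21 for 3 periods, then 2 forever; cooperating earns 9 forever. Multiplying the IC by (1−ρ):
9 ≥ 21(1−ρ^3) + 2ρ^3, so 19·ρ^3 ≥ 12 and ρ^3 ≥ 12/19.
ρ ≥ (12/19)^(1/3) ≈ 0.858.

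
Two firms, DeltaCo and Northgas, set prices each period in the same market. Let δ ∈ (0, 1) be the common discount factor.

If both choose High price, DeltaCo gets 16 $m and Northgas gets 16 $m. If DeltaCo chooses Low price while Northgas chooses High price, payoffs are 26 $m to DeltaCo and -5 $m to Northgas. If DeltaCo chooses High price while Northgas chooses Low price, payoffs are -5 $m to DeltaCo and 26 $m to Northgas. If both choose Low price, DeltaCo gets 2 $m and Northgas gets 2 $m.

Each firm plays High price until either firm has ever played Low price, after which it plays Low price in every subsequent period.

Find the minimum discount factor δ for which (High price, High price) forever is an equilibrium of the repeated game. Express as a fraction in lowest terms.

5/12

Under grim trigger the critical discount factor is (T−C)/(T−P) with T = 26, C = 16, P = 2.
δ* = (26−16)/(26−2) = 10/24 = 5/12.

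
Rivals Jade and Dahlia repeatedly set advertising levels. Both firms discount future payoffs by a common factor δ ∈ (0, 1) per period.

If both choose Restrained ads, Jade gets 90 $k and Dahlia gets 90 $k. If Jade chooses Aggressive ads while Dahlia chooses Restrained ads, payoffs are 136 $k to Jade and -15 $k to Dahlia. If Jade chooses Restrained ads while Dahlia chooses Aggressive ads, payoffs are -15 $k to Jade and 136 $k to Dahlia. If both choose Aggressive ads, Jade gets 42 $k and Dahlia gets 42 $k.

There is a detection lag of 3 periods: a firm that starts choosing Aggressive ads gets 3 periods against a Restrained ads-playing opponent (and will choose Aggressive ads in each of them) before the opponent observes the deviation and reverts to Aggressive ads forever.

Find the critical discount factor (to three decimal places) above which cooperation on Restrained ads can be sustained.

0.788

Deviating for the 3 undetected periods gains 136−90 = 46 per period over cooperation, then loses 90−42 = 48 per period forever once punishment starts.
Gain: 46(1 + δ + … + δ^2); loss: 48·δ^3/(1−δ).
No profitable deviation ⇔ 46(1−δ^3) ≤ 48·δ^3, i.e. δ^3 ≥ 46/(46+48) = 23/47.
Hence δ ≥ (23/47)^(1/3) ≈ 0.788.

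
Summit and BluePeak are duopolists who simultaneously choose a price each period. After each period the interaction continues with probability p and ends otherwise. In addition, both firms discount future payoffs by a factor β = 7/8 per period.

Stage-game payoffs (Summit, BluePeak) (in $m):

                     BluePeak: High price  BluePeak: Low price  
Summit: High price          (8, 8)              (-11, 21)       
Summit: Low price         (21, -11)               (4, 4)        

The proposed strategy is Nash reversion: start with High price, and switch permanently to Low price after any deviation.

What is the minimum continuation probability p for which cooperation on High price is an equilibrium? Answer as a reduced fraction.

Expected continuation weight on next period's payoff is β·p = 7/8·p, which plays the role of the discount factor.
Cooperation requires 7/8·p ≥ (21−8)/(21−4) = 13/17, hence p ≥ 104/119.

104/119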